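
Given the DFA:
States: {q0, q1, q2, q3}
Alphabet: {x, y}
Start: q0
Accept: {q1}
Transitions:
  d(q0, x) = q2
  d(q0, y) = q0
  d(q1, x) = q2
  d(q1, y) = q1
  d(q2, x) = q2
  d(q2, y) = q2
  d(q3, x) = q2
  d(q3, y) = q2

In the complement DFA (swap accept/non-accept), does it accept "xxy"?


Trace: q0 -> q2 -> q2 -> q2
Final: q2
Original accept: {q1}
Complement: q2 is not in original accept

Yes, complement accepts (original rejects)


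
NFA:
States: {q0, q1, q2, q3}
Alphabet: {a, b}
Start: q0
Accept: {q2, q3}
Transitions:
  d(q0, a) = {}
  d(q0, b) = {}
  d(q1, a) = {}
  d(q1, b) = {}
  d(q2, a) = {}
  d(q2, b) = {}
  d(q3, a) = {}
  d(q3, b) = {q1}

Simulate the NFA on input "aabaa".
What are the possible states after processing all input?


Start: {q0}
  --a--> {}
  --a--> {}
  --b--> {}
  --a--> {}
  --a--> {}

{} (empty set, no valid transitions)


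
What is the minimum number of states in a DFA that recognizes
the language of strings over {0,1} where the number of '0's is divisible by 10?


States track (count of '0') mod 10.
Need 10 states: one per remainder 0..9; accept = remainder 0.

10


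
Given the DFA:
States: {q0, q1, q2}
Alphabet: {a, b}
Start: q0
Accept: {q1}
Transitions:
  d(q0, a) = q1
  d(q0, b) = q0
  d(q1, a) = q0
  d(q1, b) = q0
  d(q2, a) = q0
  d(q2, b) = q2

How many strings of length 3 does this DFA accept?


Enumerating all length-3 strings:
  "aaa" -> q1 [accept]
  "aab" -> q0 [reject]
  "aba" -> q1 [accept]
  "abb" -> q0 [reject]
  "baa" -> q0 [reject]
  "bab" -> q0 [reject]
  "bba" -> q1 [accept]
  "bbb" -> q0 [reject]

3 out of 8


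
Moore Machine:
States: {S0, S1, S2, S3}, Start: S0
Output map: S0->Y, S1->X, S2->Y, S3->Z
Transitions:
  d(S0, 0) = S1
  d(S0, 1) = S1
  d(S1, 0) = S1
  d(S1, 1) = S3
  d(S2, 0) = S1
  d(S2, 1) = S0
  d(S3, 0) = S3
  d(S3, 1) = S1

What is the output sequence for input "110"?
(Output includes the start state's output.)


Start: S0 (output Y)
  --1--> S1 (output X)
  --1--> S3 (output Z)
  --0--> S3 (output Z)

"YXZZ"


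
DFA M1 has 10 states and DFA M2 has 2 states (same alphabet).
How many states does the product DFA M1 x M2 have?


Product construction pairs every M1 state with every M2 state.
10 * 2 = 20

20


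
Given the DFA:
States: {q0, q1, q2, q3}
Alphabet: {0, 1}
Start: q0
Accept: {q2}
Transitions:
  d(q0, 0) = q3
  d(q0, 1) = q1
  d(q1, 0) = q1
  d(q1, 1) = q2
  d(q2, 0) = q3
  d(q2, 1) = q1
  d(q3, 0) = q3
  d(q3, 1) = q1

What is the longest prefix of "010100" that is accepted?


Run the DFA, marking each prefix where the state is accepting:
  "" -> q0 [reject]
  "0" -> q3 [reject]
  "01" -> q1 [reject]
  "010" -> q1 [reject]
  "0101" -> q2 [accept]
  "01010" -> q3 [reject]
  "010100" -> q3 [reject]

"0101"


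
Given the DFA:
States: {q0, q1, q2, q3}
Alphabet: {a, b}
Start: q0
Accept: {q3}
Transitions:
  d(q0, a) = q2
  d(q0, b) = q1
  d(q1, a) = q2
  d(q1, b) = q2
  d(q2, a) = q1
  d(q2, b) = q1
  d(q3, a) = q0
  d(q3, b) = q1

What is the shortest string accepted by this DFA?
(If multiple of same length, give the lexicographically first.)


BFS by string length (lex-first path to each state shown):
  len 0: q0<-""
  len 1: q1<-"b", q2<-"a"
  len 2: q1<-"aa", q2<-"ba"
  len 3: q1<-"baa", q2<-"aaa"
  len 4: q1<-"aaaa", q2<-"baaa"
  len 5: q1<-"baaaa", q2<-"aaaaa"
  len 6: q1<-"aaaaaa", q2<-"baaaaa"
  len 7: q1<-"baaaaaa", q2<-"aaaaaaa"
  len 8: q1<-"aaaaaaaa", q2<-"baaaaaaa"

No string accepted (empty language)


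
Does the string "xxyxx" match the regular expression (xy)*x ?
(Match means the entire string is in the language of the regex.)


|string| = 5; first = 'x'; last = 'x'

No, "xxyxx" does not match (xy)*x


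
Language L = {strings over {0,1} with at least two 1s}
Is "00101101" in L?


count('1') = 4

Yes, "00101101" is in L


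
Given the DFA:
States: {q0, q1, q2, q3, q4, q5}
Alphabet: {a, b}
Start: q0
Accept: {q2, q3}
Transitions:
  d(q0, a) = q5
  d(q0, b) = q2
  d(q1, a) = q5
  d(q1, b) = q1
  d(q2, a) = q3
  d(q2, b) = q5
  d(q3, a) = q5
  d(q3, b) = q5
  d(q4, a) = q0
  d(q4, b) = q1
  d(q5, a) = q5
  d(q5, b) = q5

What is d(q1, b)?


Looking up transition d(q1, b)

q1


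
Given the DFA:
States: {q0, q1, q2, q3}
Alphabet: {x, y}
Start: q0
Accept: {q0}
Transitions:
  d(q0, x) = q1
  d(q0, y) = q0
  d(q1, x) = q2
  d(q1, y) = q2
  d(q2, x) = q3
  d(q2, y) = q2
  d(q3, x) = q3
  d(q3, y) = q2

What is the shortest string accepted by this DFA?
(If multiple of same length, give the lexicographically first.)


BFS by string length (lex-first path to each state shown):
  len 0: q0<-""
Found accept state at length 0.

"" (empty string)


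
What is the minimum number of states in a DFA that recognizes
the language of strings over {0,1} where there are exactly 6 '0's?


States: count = 0, 1, ..., 6 (that's 7 states), plus a dead state for count > 6.
Total: 7 + 1 = 8. Accept = count-6 state.

8


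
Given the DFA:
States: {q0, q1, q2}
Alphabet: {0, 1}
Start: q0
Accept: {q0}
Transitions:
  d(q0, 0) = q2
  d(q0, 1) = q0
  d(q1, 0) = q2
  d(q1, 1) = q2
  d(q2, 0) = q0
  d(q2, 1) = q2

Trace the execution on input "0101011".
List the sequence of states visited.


Input: 0101011
d(q0, 0) = q2
d(q2, 1) = q2
d(q2, 0) = q0
d(q0, 1) = q0
d(q0, 0) = q2
d(q2, 1) = q2
d(q2, 1) = q2


q0 -> q2 -> q2 -> q0 -> q0 -> q2 -> q2 -> q2


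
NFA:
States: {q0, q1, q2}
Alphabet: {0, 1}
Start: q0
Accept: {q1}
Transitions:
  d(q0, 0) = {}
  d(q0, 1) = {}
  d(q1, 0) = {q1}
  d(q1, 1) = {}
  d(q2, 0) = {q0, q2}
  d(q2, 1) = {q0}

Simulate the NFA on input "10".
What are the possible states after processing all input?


Start: {q0}
  --1--> {}
  --0--> {}

{} (empty set, no valid transitions)


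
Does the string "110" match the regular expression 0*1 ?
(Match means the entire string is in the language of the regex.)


|string| = 3; first = '1'; last = '0'

No, "110" does not match 0*1


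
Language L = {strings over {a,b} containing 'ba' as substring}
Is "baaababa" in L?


'ba' occurs at index 0

Yes, "baaababa" is in L


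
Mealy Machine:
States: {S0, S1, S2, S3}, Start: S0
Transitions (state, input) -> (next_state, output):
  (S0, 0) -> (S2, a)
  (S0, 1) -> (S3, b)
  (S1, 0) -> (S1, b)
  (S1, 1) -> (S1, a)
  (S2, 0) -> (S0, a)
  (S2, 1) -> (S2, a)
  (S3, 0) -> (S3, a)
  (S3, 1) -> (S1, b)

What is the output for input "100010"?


Step-by-step:
  (S0, 1) -> (S3, b)
  (S3, 0) -> (S3, a)
  (S3, 0) -> (S3, a)
  (S3, 0) -> (S3, a)
  (S3, 1) -> (S1, b)
  (S1, 0) -> (S1, b)

"baaabb"


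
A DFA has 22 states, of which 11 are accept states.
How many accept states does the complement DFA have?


Complement swaps accept and non-accept states.
22 - 11 = 11

11


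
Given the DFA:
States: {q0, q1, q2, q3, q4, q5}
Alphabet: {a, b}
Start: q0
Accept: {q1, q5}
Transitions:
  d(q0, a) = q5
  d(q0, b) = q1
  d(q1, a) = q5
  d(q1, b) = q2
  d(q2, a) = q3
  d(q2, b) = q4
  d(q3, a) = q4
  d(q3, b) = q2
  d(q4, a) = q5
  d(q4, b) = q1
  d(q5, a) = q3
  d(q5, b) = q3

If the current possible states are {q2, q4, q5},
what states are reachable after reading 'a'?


Apply transition on 'a' from each current state:
  d(q2, a) = q3
  d(q4, a) = q5
  d(q5, a) = q3

{q3, q5}


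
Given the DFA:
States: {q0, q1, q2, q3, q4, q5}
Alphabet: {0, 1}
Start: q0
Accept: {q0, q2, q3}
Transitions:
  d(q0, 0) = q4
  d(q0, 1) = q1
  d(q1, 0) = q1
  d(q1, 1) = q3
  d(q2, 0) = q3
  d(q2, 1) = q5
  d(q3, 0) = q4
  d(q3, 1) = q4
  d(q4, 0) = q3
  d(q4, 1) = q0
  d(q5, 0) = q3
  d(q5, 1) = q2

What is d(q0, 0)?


Looking up transition d(q0, 0)

q4


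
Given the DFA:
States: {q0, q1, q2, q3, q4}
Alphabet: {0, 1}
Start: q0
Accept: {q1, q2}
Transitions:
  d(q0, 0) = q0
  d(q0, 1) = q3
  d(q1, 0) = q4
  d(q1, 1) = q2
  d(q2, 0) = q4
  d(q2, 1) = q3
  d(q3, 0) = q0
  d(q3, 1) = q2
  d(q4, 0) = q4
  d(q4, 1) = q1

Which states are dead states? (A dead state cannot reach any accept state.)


Forward reachability from each state:
  q0 -> reaches accept state q1 (live)
  q1 -> reaches accept state q1 (live)
  q2 -> reaches accept state q1 (live)
  q3 -> reaches accept state q1 (live)
  q4 -> reaches accept state q1 (live)

None (all states can reach an accept state)


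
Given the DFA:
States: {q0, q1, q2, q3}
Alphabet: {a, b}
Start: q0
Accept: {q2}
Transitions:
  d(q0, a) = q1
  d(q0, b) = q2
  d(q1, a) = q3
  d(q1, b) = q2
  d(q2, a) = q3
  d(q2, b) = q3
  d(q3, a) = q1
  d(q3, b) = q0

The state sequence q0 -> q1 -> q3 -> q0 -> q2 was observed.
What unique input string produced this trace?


Trace back each transition to find the symbol:
  q0 --[a]--> q1
  q1 --[a]--> q3
  q3 --[b]--> q0
  q0 --[b]--> q2

"aabb"


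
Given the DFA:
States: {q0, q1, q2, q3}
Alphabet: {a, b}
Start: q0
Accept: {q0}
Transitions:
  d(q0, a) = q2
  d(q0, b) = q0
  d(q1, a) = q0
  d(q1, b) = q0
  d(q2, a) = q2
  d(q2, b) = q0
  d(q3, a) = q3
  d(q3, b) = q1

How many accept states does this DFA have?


Accept states listed: {q0}
Counting: q0(1)

1


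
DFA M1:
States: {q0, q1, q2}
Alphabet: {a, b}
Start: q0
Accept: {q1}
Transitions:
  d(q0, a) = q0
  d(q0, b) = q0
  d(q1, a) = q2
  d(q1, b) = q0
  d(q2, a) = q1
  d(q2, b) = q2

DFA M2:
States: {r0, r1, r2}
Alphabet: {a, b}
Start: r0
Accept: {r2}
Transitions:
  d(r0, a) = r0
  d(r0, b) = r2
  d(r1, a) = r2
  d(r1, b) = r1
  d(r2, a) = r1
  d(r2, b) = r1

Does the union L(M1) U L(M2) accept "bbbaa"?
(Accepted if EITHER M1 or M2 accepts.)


M1: final=q0 accepted=False
M2: final=r1 accepted=False

No, union rejects (neither accepts)


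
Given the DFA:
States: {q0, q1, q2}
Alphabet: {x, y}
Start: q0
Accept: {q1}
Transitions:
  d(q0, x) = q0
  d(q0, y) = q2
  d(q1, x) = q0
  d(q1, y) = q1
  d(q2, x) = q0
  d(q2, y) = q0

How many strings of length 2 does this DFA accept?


Enumerating all length-2 strings:
  "xx" -> q0 [reject]
  "xy" -> q2 [reject]
  "yx" -> q0 [reject]
  "yy" -> q0 [reject]

0 out of 4


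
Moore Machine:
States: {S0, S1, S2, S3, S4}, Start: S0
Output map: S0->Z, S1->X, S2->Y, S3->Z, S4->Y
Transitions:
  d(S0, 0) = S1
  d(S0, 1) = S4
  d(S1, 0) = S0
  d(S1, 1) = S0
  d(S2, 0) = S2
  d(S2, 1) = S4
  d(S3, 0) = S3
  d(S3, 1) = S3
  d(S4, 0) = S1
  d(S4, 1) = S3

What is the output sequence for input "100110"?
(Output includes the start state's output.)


Start: S0 (output Z)
  --1--> S4 (output Y)
  --0--> S1 (output X)
  --0--> S0 (output Z)
  --1--> S4 (output Y)
  --1--> S3 (output Z)
  --0--> S3 (output Z)

"ZYXZYZZ"


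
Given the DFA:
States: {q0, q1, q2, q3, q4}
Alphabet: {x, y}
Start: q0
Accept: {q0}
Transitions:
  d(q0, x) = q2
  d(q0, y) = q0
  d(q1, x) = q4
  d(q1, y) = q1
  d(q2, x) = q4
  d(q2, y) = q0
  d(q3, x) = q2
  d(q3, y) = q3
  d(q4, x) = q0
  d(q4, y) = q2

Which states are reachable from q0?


BFS from q0:
  layer 0: {q0}
  layer 1: {q2}
  layer 2: {q4}

{q0, q2, q4}


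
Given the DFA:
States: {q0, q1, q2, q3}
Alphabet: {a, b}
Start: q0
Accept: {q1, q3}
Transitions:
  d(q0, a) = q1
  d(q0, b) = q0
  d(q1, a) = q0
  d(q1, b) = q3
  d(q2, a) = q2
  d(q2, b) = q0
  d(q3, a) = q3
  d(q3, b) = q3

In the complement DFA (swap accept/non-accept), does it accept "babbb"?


Trace: q0 -> q0 -> q1 -> q3 -> q3 -> q3
Final: q3
Original accept: {q1, q3}
Complement: q3 is in original accept

No, complement rejects (original accepts)


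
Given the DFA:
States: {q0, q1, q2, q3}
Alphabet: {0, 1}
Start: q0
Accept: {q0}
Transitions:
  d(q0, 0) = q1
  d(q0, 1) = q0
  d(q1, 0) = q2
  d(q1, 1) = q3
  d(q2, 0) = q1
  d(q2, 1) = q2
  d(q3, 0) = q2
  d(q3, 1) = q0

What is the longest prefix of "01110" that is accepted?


Run the DFA, marking each prefix where the state is accepting:
  "" -> q0 [accept]
  "0" -> q1 [reject]
  "01" -> q3 [reject]
  "011" -> q0 [accept]
  "0111" -> q0 [accept]
  "01110" -> q1 [reject]

"0111"


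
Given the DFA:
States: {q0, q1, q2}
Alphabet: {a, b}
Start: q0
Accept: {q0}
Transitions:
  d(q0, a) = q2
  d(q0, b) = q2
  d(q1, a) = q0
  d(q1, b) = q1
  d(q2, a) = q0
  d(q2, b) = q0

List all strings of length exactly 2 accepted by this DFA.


All strings of length 2: 4 total
Accepted: 4

"aa", "ab", "ba", "bb"


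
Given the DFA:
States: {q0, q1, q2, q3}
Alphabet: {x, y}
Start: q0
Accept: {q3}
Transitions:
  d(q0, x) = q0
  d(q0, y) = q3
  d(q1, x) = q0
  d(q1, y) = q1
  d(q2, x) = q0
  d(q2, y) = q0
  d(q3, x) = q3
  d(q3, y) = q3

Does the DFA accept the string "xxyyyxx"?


Trace: q0 -> q0 -> q0 -> q3 -> q3 -> q3 -> q3 -> q3
Final state: q3
Accept states: {q3}

Yes, accepted (final state q3 is an accept state)


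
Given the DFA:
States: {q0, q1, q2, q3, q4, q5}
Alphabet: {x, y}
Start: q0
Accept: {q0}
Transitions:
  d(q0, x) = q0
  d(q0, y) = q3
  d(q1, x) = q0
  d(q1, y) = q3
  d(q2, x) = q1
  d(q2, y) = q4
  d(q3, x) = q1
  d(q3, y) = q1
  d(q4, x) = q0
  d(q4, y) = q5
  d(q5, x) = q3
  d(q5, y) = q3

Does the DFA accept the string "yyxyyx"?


Trace: q0 -> q3 -> q1 -> q0 -> q3 -> q1 -> q0
Final state: q0
Accept states: {q0}

Yes, accepted (final state q0 is an accept state)


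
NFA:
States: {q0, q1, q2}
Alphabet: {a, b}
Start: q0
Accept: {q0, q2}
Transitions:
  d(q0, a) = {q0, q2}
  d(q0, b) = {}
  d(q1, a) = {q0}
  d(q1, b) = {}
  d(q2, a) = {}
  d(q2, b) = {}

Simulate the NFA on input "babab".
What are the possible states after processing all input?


Start: {q0}
  --b--> {}
  --a--> {}
  --b--> {}
  --a--> {}
  --b--> {}

{} (empty set, no valid transitions)


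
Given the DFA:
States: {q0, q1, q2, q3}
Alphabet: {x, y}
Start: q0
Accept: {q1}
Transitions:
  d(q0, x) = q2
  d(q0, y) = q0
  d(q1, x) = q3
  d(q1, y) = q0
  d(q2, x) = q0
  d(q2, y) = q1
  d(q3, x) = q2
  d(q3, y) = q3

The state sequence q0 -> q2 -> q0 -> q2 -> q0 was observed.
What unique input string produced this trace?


Trace back each transition to find the symbol:
  q0 --[x]--> q2
  q2 --[x]--> q0
  q0 --[x]--> q2
  q2 --[x]--> q0

"xxxx"


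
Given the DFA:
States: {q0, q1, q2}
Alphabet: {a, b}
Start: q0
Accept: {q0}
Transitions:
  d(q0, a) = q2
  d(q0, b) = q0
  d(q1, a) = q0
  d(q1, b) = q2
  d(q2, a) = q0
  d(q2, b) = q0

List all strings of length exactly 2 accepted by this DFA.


All strings of length 2: 4 total
Accepted: 3

"aa", "ab", "bb"


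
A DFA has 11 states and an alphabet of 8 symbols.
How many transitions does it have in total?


Each state has exactly one transition per symbol.
11 * 8 = 88

88


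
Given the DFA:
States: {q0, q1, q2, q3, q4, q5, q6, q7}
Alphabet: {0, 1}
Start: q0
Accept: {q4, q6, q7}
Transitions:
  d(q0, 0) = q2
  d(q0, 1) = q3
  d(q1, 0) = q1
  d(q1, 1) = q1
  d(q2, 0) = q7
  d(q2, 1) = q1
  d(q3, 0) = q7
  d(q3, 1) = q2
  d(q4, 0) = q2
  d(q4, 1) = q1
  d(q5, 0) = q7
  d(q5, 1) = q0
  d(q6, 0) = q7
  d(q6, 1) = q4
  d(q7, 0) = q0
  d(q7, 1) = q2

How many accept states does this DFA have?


Accept states listed: {q4, q6, q7}
Counting: q4(1) q6(2) q7(3)

3


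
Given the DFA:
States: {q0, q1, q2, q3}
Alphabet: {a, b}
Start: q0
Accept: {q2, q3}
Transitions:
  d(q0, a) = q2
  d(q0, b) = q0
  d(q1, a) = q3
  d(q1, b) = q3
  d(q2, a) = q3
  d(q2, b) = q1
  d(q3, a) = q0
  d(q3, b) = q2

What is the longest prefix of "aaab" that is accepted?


Run the DFA, marking each prefix where the state is accepting:
  "" -> q0 [reject]
  "a" -> q2 [accept]
  "aa" -> q3 [accept]
  "aaa" -> q0 [reject]
  "aaab" -> q0 [reject]

"aa"


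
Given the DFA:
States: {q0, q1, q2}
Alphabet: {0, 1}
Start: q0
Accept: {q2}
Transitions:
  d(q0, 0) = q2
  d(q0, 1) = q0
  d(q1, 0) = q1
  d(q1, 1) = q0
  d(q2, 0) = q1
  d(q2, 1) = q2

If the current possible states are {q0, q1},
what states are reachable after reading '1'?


Apply transition on '1' from each current state:
  d(q0, 1) = q0
  d(q1, 1) = q0

{q0}


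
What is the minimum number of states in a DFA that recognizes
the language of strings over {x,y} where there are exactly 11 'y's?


States: count = 0, 1, ..., 11 (that's 12 states), plus a dead state for count > 11.
Total: 12 + 1 = 13. Accept = count-11 state.

13


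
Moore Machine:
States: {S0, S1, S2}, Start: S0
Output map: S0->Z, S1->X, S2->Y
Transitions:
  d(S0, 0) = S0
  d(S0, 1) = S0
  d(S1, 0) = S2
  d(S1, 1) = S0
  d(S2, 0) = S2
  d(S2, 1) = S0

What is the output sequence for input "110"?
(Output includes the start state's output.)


Start: S0 (output Z)
  --1--> S0 (output Z)
  --1--> S0 (output Z)
  --0--> S0 (output Z)

"ZZZZ"


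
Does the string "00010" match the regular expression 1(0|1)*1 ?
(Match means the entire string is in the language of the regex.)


|string| = 5; first = '0'; last = '0'

No, "00010" does not match 1(0|1)*1


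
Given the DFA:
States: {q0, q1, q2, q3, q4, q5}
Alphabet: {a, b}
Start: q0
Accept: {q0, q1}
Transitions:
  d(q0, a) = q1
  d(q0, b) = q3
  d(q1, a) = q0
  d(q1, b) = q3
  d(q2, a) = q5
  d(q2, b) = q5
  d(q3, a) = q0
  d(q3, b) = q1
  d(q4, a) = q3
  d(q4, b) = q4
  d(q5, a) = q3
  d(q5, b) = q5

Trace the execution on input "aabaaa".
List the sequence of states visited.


Input: aabaaa
d(q0, a) = q1
d(q1, a) = q0
d(q0, b) = q3
d(q3, a) = q0
d(q0, a) = q1
d(q1, a) = q0


q0 -> q1 -> q0 -> q3 -> q0 -> q1 -> q0


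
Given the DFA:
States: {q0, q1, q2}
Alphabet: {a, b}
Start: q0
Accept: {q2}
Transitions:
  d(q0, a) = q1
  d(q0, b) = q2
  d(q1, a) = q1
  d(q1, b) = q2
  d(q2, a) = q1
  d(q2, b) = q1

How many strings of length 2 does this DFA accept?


Enumerating all length-2 strings:
  "aa" -> q1 [reject]
  "ab" -> q2 [accept]
  "ba" -> q1 [reject]
  "bb" -> q1 [reject]

1 out of 4


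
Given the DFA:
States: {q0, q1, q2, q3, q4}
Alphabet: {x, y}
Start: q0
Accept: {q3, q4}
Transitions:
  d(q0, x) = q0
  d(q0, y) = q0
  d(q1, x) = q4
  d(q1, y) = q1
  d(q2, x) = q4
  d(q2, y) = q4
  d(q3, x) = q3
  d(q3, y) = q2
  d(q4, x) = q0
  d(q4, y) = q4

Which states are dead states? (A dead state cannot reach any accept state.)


Forward reachability from each state:
  q0 -> reaches {q0}, no accept state (dead)
  q1 -> reaches accept state q4 (live)
  q2 -> reaches accept state q4 (live)
  q3 -> reaches accept state q3 (live)
  q4 -> reaches accept state q4 (live)

{q0}


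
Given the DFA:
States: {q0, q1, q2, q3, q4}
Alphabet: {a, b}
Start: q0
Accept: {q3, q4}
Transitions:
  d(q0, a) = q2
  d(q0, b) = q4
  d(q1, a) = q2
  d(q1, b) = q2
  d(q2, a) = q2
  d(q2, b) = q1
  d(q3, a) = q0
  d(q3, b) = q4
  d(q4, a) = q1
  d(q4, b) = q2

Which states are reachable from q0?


BFS from q0:
  layer 0: {q0}
  layer 1: {q2, q4}
  layer 2: {q1}

{q0, q1, q2, q4}


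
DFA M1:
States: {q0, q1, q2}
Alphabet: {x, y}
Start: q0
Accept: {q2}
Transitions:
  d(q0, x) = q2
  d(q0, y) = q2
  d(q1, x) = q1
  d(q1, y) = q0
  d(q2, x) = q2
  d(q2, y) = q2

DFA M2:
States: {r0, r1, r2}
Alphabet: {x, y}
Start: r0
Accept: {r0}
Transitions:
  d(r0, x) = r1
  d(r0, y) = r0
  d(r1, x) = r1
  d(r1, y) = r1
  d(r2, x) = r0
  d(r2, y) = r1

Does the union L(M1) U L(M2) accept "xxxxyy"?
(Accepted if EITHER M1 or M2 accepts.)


M1: final=q2 accepted=True
M2: final=r1 accepted=False

Yes, union accepts


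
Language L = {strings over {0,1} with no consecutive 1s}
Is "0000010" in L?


'11' does not occur

Yes, "0000010" is in L


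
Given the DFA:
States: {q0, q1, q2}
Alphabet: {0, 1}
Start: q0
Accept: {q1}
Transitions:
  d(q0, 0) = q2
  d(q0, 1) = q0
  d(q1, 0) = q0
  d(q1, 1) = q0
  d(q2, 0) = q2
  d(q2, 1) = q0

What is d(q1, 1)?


Looking up transition d(q1, 1)

q0


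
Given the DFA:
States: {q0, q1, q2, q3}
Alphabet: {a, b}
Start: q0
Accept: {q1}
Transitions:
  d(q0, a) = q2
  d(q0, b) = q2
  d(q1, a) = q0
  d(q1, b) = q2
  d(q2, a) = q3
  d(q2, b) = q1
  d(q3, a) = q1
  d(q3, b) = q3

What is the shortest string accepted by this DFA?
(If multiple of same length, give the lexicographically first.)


BFS by string length (lex-first path to each state shown):
  len 0: q0<-""
  len 1: q2<-"a"
  len 2: q1<-"ab", q3<-"aa"
Found accept state at length 2.

"ab"


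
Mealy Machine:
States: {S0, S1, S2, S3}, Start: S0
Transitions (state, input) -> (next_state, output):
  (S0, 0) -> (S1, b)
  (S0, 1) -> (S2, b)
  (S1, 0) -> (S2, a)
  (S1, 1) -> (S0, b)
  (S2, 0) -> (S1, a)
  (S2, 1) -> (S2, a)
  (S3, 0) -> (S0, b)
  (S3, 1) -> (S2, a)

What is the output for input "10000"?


Step-by-step:
  (S0, 1) -> (S2, b)
  (S2, 0) -> (S1, a)
  (S1, 0) -> (S2, a)
  (S2, 0) -> (S1, a)
  (S1, 0) -> (S2, a)

"baaaa"


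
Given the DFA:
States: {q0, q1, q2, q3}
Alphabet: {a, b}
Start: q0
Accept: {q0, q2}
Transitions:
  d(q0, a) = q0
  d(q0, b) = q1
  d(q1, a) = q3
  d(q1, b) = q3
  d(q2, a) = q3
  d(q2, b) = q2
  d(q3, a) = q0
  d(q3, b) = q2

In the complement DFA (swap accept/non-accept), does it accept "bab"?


Trace: q0 -> q1 -> q3 -> q2
Final: q2
Original accept: {q0, q2}
Complement: q2 is in original accept

No, complement rejects (original accepts)


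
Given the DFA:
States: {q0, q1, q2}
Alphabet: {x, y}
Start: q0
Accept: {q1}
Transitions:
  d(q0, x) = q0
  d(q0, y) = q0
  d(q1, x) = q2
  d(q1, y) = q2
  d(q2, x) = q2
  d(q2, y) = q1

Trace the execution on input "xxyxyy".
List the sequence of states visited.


Input: xxyxyy
d(q0, x) = q0
d(q0, x) = q0
d(q0, y) = q0
d(q0, x) = q0
d(q0, y) = q0
d(q0, y) = q0


q0 -> q0 -> q0 -> q0 -> q0 -> q0 -> q0


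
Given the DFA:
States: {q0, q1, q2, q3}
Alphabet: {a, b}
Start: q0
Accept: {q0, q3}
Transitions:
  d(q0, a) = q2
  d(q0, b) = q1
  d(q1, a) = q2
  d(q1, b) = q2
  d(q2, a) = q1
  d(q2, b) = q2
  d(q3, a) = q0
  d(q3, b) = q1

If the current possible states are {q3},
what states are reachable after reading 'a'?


Apply transition on 'a' from each current state:
  d(q3, a) = q0

{q0}


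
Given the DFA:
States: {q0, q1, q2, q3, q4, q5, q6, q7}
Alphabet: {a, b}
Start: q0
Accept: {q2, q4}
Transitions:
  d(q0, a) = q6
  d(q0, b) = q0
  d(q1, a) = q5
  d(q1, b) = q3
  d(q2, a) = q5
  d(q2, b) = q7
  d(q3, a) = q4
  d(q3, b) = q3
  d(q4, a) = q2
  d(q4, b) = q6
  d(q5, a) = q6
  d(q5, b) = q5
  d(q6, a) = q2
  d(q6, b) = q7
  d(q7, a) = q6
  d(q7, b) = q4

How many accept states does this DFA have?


Accept states listed: {q2, q4}
Counting: q2(1) q4(2)

2


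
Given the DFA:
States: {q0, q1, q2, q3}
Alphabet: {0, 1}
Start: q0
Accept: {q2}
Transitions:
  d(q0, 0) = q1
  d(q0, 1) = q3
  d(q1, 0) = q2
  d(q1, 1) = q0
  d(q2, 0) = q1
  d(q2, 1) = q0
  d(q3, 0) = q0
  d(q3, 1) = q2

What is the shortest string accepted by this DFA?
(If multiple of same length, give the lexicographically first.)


BFS by string length (lex-first path to each state shown):
  len 0: q0<-""
  len 1: q1<-"0", q3<-"1"
  len 2: q0<-"01", q2<-"00"
Found accept state at length 2.

"00"


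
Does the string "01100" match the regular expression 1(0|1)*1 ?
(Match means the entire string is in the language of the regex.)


|string| = 5; first = '0'; last = '0'

No, "01100" does not match 1(0|1)*1


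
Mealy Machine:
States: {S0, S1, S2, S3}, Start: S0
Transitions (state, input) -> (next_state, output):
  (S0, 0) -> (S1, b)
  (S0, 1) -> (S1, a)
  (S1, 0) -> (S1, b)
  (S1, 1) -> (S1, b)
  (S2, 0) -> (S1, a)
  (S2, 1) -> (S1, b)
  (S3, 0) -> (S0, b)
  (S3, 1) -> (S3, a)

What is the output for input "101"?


Step-by-step:
  (S0, 1) -> (S1, a)
  (S1, 0) -> (S1, b)
  (S1, 1) -> (S1, b)

"abb"


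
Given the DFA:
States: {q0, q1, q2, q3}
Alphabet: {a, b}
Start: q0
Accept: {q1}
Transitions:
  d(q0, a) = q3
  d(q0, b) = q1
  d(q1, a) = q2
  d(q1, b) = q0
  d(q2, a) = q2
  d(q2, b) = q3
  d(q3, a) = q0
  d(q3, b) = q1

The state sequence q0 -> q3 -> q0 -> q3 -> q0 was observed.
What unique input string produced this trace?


Trace back each transition to find the symbol:
  q0 --[a]--> q3
  q3 --[a]--> q0
  q0 --[a]--> q3
  q3 --[a]--> q0

"aaaa"


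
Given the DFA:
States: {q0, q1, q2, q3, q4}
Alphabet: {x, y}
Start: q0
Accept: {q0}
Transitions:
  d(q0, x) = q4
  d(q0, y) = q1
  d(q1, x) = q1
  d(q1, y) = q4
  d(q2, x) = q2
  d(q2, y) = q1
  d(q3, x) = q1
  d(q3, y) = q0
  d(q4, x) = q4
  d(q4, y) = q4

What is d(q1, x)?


Looking up transition d(q1, x)

q1


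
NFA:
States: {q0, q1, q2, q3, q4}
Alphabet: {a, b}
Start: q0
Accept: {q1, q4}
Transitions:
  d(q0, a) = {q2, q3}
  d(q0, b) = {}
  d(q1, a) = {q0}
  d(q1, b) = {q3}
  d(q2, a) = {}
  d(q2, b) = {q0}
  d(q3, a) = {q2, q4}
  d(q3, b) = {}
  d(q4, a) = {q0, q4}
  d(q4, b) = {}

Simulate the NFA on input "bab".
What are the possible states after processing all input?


Start: {q0}
  --b--> {}
  --a--> {}
  --b--> {}

{} (empty set, no valid transitions)


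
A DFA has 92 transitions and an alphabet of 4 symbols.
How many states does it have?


Each state has exactly one transition per symbol.
states = transitions / |alphabet| = 92 / 4 = 23

23


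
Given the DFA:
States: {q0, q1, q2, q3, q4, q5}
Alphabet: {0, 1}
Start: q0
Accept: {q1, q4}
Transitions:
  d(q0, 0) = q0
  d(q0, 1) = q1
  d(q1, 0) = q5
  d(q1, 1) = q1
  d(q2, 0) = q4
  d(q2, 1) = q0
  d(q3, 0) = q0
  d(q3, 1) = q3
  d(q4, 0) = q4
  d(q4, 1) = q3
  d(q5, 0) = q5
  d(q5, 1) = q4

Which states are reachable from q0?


BFS from q0:
  layer 0: {q0}
  layer 1: {q1}
  layer 2: {q5}
  layer 3: {q4}
  layer 4: {q3}

{q0, q1, q3, q4, q5}


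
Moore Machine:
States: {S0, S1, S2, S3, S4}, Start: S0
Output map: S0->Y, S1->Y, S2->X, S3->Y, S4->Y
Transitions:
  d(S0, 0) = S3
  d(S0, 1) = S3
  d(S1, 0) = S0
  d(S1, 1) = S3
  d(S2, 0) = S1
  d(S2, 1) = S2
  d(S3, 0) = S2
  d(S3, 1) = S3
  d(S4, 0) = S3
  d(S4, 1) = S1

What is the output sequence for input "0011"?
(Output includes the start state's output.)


Start: S0 (output Y)
  --0--> S3 (output Y)
  --0--> S2 (output X)
  --1--> S2 (output X)
  --1--> S2 (output X)

"YYXXX"


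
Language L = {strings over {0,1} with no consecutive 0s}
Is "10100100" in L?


'00' occurs at index 3

No, "10100100" is not in L


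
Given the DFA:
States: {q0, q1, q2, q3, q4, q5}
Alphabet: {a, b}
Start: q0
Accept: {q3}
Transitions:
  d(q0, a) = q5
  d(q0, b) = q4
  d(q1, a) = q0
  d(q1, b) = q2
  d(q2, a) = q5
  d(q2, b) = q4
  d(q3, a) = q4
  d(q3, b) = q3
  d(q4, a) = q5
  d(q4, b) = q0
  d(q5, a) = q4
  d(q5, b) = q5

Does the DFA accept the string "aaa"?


Trace: q0 -> q5 -> q4 -> q5
Final state: q5
Accept states: {q3}

No, rejected (final state q5 is not an accept state)


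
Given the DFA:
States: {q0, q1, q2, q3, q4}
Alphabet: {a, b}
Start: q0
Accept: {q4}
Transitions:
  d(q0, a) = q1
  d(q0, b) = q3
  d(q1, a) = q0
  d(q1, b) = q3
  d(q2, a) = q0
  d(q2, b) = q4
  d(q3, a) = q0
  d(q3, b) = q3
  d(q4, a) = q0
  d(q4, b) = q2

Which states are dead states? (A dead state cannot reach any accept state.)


Forward reachability from each state:
  q0 -> reaches {q0, q1, q3}, no accept state (dead)
  q1 -> reaches {q0, q1, q3}, no accept state (dead)
  q2 -> reaches accept state q4 (live)
  q3 -> reaches {q0, q1, q3}, no accept state (dead)
  q4 -> reaches accept state q4 (live)

{q0, q1, q3}


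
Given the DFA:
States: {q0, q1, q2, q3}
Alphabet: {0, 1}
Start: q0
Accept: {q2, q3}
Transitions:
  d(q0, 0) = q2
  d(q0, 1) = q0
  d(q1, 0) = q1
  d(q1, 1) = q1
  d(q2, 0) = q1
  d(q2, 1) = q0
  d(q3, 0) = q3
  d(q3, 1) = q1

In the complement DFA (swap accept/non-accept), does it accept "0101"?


Trace: q0 -> q2 -> q0 -> q2 -> q0
Final: q0
Original accept: {q2, q3}
Complement: q0 is not in original accept

Yes, complement accepts (original rejects)


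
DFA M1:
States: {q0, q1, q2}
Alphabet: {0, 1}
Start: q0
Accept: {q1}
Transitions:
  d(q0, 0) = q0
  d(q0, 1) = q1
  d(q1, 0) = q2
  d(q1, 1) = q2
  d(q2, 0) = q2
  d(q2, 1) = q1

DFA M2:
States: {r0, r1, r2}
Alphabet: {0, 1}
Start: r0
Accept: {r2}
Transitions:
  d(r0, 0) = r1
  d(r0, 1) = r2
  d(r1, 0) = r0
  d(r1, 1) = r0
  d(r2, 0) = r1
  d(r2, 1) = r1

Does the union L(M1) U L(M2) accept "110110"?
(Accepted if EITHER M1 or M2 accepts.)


M1: final=q2 accepted=False
M2: final=r0 accepted=False

No, union rejects (neither accepts)


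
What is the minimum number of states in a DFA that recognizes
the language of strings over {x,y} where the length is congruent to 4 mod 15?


States track (length) mod 15.
Need 15 states: one per remainder 0..14; accept = remainder 4.

15


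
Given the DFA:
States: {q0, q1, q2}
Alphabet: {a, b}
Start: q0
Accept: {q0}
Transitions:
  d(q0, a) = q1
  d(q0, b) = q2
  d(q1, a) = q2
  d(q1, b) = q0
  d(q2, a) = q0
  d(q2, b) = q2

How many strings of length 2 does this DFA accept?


Enumerating all length-2 strings:
  "aa" -> q2 [reject]
  "ab" -> q0 [accept]
  "ba" -> q0 [accept]
  "bb" -> q2 [reject]

2 out of 4


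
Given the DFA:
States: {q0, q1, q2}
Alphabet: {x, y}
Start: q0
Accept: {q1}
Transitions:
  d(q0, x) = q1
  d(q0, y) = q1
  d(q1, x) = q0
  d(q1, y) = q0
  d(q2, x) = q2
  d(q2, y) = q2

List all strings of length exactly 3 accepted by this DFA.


All strings of length 3: 8 total
Accepted: 8

"xxx", "xxy", "xyx", "xyy", "yxx", "yxy", "yyx", "yyy"


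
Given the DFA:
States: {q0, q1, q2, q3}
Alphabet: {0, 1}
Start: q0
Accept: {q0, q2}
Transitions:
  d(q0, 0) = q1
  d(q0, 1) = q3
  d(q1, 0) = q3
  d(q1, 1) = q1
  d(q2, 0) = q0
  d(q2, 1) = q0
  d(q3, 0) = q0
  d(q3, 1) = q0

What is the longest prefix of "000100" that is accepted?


Run the DFA, marking each prefix where the state is accepting:
  "" -> q0 [accept]
  "0" -> q1 [reject]
  "00" -> q3 [reject]
  "000" -> q0 [accept]
  "0001" -> q3 [reject]
  "00010" -> q0 [accept]
  "000100" -> q1 [reject]

"00010"


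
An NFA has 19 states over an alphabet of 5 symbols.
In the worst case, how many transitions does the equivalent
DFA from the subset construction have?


Subset construction: one DFA state per subset of NFA states = 2^19 = 524288 states.
Each DFA state has 5 outgoing transitions: 524288 * 5 = 2621440

2621440


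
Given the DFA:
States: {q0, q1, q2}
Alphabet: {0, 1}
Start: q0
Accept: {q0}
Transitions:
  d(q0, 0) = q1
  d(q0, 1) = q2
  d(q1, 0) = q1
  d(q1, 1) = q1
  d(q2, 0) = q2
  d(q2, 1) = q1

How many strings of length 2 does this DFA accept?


Enumerating all length-2 strings:
  "00" -> q1 [reject]
  "01" -> q1 [reject]
  "10" -> q2 [reject]
  "11" -> q1 [reject]

0 out of 4


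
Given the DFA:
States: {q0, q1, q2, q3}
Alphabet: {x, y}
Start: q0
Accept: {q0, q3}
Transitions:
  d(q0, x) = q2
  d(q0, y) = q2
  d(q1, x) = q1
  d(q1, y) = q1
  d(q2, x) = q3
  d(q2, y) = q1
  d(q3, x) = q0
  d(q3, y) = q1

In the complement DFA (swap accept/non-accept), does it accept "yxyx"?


Trace: q0 -> q2 -> q3 -> q1 -> q1
Final: q1
Original accept: {q0, q3}
Complement: q1 is not in original accept

Yes, complement accepts (original rejects)


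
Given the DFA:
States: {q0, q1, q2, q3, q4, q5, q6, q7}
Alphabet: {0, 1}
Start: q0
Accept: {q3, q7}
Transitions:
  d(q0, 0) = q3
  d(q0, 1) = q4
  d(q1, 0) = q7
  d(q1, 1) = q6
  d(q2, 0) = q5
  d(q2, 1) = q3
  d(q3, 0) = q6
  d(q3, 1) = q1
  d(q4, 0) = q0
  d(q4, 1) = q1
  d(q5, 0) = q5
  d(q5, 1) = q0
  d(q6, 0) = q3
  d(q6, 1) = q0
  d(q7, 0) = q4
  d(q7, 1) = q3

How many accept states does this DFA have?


Accept states listed: {q3, q7}
Counting: q3(1) q7(2)

2


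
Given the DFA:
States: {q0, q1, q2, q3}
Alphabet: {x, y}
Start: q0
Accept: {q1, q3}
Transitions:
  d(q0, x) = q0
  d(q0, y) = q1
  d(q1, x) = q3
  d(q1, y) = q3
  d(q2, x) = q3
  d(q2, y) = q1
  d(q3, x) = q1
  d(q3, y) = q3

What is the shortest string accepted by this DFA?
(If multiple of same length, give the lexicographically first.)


BFS by string length (lex-first path to each state shown):
  len 0: q0<-""
  len 1: q0<-"x", q1<-"y"
Found accept state at length 1.

"y"


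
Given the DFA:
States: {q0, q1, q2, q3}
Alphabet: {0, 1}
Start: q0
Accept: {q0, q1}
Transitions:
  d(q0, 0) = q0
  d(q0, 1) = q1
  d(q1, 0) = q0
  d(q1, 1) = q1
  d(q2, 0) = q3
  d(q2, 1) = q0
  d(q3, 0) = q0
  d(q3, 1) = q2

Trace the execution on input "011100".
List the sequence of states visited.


Input: 011100
d(q0, 0) = q0
d(q0, 1) = q1
d(q1, 1) = q1
d(q1, 1) = q1
d(q1, 0) = q0
d(q0, 0) = q0


q0 -> q0 -> q1 -> q1 -> q1 -> q0 -> q0


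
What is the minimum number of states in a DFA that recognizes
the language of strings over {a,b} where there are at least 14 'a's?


States: count = 0, 1, ..., 13, and a final '>= 14' state.
Total: 14 + 1 = 15. Accept = '>= 14' state.

15


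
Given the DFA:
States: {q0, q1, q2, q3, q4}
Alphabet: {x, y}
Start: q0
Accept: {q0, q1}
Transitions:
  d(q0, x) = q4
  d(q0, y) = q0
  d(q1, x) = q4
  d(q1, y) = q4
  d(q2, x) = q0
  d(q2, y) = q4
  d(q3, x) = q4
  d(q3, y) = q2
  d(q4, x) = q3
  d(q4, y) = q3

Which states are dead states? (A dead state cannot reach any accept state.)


Forward reachability from each state:
  q0 -> reaches accept state q0 (live)
  q1 -> reaches accept state q0 (live)
  q2 -> reaches accept state q0 (live)
  q3 -> reaches accept state q0 (live)
  q4 -> reaches accept state q0 (live)

None (all states can reach an accept state)


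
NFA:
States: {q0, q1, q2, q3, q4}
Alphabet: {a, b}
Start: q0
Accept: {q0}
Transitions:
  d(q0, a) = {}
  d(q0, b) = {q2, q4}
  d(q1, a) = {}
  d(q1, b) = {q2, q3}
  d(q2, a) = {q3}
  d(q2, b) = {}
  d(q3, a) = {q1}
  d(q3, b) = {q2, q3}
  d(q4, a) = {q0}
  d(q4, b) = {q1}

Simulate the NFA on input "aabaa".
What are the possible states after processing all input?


Start: {q0}
  --a--> {}
  --a--> {}
  --b--> {}
  --a--> {}
  --a--> {}

{} (empty set, no valid transitions)


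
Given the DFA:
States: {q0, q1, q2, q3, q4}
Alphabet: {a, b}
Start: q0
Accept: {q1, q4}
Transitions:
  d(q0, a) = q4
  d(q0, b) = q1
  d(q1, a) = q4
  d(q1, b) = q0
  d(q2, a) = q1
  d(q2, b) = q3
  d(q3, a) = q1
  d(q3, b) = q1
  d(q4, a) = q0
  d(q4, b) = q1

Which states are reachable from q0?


BFS from q0:
  layer 0: {q0}
  layer 1: {q1, q4}

{q0, q1, q4}


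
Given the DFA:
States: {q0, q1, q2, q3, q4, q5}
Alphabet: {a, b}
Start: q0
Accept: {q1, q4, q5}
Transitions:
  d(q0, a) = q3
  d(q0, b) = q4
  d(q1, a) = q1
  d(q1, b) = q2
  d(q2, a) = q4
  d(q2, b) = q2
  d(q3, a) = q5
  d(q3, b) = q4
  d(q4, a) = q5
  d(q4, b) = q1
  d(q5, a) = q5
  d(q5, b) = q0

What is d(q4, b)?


Looking up transition d(q4, b)

q1


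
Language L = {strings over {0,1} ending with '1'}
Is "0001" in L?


last symbol = '1'

Yes, "0001" is in L


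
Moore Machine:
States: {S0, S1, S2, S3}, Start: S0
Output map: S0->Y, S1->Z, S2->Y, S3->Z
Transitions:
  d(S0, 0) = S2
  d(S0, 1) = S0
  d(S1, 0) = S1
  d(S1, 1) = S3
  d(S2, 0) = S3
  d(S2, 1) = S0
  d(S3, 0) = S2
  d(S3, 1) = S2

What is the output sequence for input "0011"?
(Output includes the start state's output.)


Start: S0 (output Y)
  --0--> S2 (output Y)
  --0--> S3 (output Z)
  --1--> S2 (output Y)
  --1--> S0 (output Y)

"YYZYY"


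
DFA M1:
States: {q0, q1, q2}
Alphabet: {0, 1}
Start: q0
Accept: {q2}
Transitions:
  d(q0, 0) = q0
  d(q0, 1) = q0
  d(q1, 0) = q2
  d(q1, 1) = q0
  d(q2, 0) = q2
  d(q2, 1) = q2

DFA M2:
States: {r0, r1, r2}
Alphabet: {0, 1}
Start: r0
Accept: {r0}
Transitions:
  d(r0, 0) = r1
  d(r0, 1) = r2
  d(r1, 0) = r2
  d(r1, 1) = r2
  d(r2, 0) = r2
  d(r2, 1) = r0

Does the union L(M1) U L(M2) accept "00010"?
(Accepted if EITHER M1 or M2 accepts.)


M1: final=q0 accepted=False
M2: final=r1 accepted=False

No, union rejects (neither accepts)


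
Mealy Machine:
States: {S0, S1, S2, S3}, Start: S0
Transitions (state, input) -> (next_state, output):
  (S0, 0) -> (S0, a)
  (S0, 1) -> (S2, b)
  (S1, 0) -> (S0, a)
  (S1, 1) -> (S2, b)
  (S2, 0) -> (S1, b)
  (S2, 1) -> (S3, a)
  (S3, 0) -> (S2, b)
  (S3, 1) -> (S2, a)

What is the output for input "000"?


Step-by-step:
  (S0, 0) -> (S0, a)
  (S0, 0) -> (S0, a)
  (S0, 0) -> (S0, a)

"aaa"


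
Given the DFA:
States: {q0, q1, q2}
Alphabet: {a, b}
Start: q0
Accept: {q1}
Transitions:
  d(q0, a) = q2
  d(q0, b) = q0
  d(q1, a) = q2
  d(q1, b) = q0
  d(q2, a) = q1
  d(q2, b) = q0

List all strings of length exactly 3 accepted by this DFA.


All strings of length 3: 8 total
Accepted: 1

"baa"


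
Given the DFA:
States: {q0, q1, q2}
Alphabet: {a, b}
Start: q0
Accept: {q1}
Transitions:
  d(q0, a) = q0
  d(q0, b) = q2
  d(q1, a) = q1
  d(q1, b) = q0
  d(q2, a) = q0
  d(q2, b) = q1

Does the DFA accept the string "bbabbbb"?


Trace: q0 -> q2 -> q1 -> q1 -> q0 -> q2 -> q1 -> q0
Final state: q0
Accept states: {q1}

No, rejected (final state q0 is not an accept state)


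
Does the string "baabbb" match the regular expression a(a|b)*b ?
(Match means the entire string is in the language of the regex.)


|string| = 6; first = 'b'; last = 'b'

No, "baabbb" does not match a(a|b)*b


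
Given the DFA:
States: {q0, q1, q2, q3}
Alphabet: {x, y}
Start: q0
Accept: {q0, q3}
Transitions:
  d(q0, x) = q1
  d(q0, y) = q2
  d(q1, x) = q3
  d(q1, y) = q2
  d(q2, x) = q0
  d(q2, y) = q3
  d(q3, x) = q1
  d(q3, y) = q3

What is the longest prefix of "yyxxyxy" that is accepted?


Run the DFA, marking each prefix where the state is accepting:
  "" -> q0 [accept]
  "y" -> q2 [reject]
  "yy" -> q3 [accept]
  "yyx" -> q1 [reject]
  "yyxx" -> q3 [accept]
  "yyxxy" -> q3 [accept]
  "yyxxyx" -> q1 [reject]
  "yyxxyxy" -> q2 [reject]

"yyxxy"


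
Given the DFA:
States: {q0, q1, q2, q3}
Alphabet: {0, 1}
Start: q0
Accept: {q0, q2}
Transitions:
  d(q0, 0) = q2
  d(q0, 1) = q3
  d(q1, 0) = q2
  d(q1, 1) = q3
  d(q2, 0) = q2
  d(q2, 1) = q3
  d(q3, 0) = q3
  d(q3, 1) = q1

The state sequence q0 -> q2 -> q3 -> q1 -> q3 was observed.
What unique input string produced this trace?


Trace back each transition to find the symbol:
  q0 --[0]--> q2
  q2 --[1]--> q3
  q3 --[1]--> q1
  q1 --[1]--> q3

"0111"


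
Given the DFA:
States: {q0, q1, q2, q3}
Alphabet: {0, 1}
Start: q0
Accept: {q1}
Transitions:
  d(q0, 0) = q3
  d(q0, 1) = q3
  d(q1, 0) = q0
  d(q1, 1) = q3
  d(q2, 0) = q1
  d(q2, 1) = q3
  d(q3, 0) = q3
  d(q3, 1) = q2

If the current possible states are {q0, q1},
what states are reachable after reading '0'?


Apply transition on '0' from each current state:
  d(q0, 0) = q3
  d(q1, 0) = q0

{q0, q3}


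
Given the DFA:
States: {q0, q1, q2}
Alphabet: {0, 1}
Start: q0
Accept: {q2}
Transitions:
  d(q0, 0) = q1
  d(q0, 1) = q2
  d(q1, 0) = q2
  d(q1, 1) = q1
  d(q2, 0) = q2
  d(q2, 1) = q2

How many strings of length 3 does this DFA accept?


Enumerating all length-3 strings:
  "000" -> q2 [accept]
  "001" -> q2 [accept]
  "010" -> q2 [accept]
  "011" -> q1 [reject]
  "100" -> q2 [accept]
  "101" -> q2 [accept]
  "110" -> q2 [accept]
  "111" -> q2 [accept]

7 out of 8


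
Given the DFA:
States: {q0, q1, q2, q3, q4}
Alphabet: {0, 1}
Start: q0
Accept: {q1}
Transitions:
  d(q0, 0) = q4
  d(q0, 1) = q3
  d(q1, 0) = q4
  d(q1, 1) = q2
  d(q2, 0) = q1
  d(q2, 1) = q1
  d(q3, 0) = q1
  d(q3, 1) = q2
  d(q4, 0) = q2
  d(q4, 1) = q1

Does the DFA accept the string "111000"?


Trace: q0 -> q3 -> q2 -> q1 -> q4 -> q2 -> q1
Final state: q1
Accept states: {q1}

Yes, accepted (final state q1 is an accept state)


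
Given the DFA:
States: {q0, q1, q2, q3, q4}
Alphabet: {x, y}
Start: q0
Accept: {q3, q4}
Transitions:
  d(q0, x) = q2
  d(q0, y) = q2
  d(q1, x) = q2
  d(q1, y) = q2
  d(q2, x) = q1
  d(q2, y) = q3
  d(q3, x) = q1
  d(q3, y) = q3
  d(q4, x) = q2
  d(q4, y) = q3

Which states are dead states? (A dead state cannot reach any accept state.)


Forward reachability from each state:
  q0 -> reaches accept state q3 (live)
  q1 -> reaches accept state q3 (live)
  q2 -> reaches accept state q3 (live)
  q3 -> reaches accept state q3 (live)
  q4 -> reaches accept state q3 (live)

None (all states can reach an accept state)


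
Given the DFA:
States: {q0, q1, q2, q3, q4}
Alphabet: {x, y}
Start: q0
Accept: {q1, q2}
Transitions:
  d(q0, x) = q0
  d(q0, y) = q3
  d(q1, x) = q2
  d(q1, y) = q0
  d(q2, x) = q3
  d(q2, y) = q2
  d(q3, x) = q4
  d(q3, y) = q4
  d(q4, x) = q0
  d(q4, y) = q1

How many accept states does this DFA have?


Accept states listed: {q1, q2}
Counting: q1(1) q2(2)

2


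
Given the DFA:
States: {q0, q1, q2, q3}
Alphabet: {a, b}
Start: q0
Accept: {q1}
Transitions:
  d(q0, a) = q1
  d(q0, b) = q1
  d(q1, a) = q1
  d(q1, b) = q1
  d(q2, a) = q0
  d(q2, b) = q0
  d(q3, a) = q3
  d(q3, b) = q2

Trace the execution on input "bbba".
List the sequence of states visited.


Input: bbba
d(q0, b) = q1
d(q1, b) = q1
d(q1, b) = q1
d(q1, a) = q1


q0 -> q1 -> q1 -> q1 -> q1
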